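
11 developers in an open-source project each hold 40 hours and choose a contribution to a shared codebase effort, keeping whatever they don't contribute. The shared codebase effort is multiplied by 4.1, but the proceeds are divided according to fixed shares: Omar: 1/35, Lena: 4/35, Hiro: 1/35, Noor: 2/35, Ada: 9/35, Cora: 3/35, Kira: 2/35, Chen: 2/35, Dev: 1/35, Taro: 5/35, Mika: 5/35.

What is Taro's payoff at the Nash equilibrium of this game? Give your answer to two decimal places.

63.43 hours

Each unit j contributes comes back to j as 4.1 × (j's share), so j prefers to contribute only if that share exceeds 1/4.1 = 0.2439; otherwise keeping the unit dominates.
Ada alone (share 9/35) is above the threshold, contributing 40; the remaining 10 contribute 0. Total contributed: 40.
Taro keeps 40 and receives 4.1 × 40 × 5/35 = 23.43 from the shared codebase effort, for a payoff of 63.43.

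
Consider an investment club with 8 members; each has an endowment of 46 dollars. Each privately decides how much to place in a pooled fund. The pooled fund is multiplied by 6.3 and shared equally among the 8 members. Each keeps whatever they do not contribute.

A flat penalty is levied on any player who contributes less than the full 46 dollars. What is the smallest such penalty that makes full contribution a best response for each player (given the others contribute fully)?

9.78 dollars

Given the others contribute fully, the best deviation is to contribute 0 (any partial contribution still incurs the fine and gives up units whose private return 0.7875 is below 1).
Deviating from 46 to 0 saves 46 dollars but forfeits the deviator's share of the drop in the pooled fund: 6.3/8 × 46 = 36.22.
So the deviation gain is 46 − 36.22 = 9.78, and the fine must be at least 9.78 dollars to wipe it out.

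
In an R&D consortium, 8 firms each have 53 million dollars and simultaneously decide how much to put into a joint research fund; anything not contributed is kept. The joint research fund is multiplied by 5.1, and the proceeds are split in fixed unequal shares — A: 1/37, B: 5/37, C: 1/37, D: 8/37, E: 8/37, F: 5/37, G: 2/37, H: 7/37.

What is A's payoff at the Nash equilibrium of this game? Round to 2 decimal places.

67.61 million dollars

Each unit j contributes comes back to j as 5.1 × (j's share), so j prefers to contribute only if that share exceeds 1/5.1 = 0.1961; otherwise keeping the unit dominates.
D and E clear that bar, contributing 53 each; the remaining 6 contribute 0. Total contributed: 106.
A keeps 53 and receives 5.1 × 106 × 1/37 = 14.61 from the joint research fund, for a payoff of 67.61.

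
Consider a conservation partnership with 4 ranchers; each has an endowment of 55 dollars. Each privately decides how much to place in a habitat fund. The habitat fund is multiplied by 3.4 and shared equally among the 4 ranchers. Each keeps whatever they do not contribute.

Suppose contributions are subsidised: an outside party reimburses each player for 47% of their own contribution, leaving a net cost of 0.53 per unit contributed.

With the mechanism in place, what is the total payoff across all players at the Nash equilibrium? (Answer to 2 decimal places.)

851.40 dollars

Under the mechanism each unit contributed yields (3.4/4) / 0.53 = 1.6038 back to its contributor per unit of net cost, which exceeds 1, making full contribution the dominant choice for everyone.
At the Nash equilibrium everyone contributes 55. Group total payoff = 4 × (55 × 0.47 + 3.4 × 55) = 851.40.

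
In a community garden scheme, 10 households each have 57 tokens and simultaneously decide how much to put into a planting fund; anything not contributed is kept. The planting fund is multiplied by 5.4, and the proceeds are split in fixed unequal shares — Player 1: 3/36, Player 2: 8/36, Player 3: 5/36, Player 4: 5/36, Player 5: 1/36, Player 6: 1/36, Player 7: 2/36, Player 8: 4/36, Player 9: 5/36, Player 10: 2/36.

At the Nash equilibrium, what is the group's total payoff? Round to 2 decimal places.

820.80 tokens

Player j's private return per contributed unit is 5.4 × (j's share). Contributing is weakly dominant for j when that share is at least 1/5.4 = 0.1852, and contributing 0 is dominant otherwise.
The only share above 0.1852 is Player 2's 8/36, contributing 57; the remaining 9 contribute 0. Total contributed: 57.
The planting fund pays out 5.4 × 57 = 307.80 in total (split across the unequal shares, but the aggregate is all that matters for the group sum).
The 9 free-riders keep 57 each, adding 513. Group total = 513 + 307.80 = 820.80.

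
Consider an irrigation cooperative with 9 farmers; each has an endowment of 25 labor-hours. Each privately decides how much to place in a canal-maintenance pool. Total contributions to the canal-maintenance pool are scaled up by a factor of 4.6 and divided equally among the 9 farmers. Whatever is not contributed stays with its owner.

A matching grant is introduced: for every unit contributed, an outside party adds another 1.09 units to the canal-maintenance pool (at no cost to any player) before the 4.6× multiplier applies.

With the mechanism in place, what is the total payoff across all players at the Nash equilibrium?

Under the mechanism each unit contributed yields 4.6 × 2.09 / 9 = 1.0682 back to its contributor per unit of net cost, which exceeds 1, making full contribution the dominant choice for everyone.
So the Nash equilibrium is full contribution by all 9; the group earns 4.6 × 2.09 × 225 = 2163.15.

2163.15 labor-hours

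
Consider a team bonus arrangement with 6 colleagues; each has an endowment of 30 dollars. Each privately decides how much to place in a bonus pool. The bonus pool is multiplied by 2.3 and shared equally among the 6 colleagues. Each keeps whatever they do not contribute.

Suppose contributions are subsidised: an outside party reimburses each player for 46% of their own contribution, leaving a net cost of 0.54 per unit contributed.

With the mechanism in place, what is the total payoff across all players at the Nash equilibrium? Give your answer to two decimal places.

180.00 dollars

With the mechanism, a contributed unit returns (2.3/6) / 0.54 = 0.7099 per unit of net cost — still below 1 — so contributing 0 remains dominant for every player.
At the Nash equilibrium no one contributes; group total payoff = 6 × 30 = 180.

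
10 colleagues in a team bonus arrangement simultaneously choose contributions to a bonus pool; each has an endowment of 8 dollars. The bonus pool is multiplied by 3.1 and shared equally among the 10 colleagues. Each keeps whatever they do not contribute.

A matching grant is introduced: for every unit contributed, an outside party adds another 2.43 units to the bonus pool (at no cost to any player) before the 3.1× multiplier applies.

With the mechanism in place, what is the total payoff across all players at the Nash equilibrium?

850.64 dollars

With the mechanism, a contributed unit returns 3.1 × 3.43 / 10 = 1.0633 per unit of net cost to the contributor — now above 1 — so contributing fully is weakly dominant for every player.
At the Nash equilibrium everyone contributes 8. Group total payoff = 3.1 × 3.43 × 80 = 850.64.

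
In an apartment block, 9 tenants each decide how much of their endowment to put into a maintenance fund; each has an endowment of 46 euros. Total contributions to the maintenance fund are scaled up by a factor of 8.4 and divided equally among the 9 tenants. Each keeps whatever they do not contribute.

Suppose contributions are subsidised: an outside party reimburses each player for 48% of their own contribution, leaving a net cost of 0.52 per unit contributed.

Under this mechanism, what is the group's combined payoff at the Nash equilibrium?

With the mechanism, a contributed unit returns (8.4/9) / 0.52 = 1.7949 per unit of net cost to the contributor — now above 1 — so contributing fully is weakly dominant for every player.
So the Nash equilibrium is full contribution by all 9; the group earns 9 × (46 × 0.48 + 8.4 × 46) = 3676.32.

3676.32 euros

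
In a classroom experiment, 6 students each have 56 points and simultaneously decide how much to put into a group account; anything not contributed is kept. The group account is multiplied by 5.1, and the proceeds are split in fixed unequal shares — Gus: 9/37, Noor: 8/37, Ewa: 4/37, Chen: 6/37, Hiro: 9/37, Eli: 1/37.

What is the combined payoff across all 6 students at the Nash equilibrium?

1024.80 points

Player j's private return per contributed unit is 5.1 × (j's share). Contributing is weakly dominant for j when that share is at least 1/5.1 = 0.1961, and contributing 0 is dominant otherwise.
Gus, Noor and Hiro clear that bar, contributing 56 each; the remaining 3 contribute 0. Total contributed: 168.
The group account pays out 5.1 × 168 = 856.80 in total (split across the unequal shares, but the aggregate is all that matters for the group sum).
The 3 free-riders keep 56 each, adding 168. Group total = 168 + 856.80 = 1024.80.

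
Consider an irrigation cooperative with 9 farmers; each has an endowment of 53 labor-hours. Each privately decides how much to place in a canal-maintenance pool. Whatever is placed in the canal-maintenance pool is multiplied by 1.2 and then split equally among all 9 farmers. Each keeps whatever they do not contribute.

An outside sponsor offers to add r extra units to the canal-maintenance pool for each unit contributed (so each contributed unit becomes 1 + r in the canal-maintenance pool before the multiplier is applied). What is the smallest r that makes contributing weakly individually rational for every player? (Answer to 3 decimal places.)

6.500

With matching at rate r, one contributed unit becomes (1 + r) in the canal-maintenance pool and returns 1.2 × (1 + r) / 9 to the contributor.
Setting this equal to 1: 1 + r = 9/1.2 = 7.5000.
So the minimum matching rate is r = 7.5000 − 1 = 6.500.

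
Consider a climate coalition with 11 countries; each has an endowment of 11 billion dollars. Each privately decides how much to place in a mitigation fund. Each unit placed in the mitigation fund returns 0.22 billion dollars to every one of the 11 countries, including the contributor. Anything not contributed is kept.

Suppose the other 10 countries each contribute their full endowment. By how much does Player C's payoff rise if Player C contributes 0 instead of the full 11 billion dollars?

Switching from a contribution of 11 to 0 lets Player C keep an extra 11 billion dollars, but lowers the mitigation fund by 11, which costs Player C their own share of that drop: 0.22 × 11 = 2.42.
Net gain = 11 − 2.42 = 8.58. The private return per contributed unit (0.22) is below 1, so free-riding is indeed the best response regardless of what the others do.

8.58 billion dollars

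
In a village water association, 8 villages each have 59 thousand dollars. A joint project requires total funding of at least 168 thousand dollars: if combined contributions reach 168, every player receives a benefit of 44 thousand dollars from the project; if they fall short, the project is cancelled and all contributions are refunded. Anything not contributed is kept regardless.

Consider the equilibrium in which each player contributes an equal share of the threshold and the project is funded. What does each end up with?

Equal share of the threshold: 168/8 = 21.
At this profile no one gains by cutting their contribution: any cut drops the total below 168, the project is cancelled, contributions are refunded, and the deviator ends with 59, which is less than 59 − 21 + 44 = 82. Contributing more than 21 just wastes the excess. So contributing exactly 21 is a best response.
Each player's payoff: 59 − 21 + 44 = 82.

82 thousand dollars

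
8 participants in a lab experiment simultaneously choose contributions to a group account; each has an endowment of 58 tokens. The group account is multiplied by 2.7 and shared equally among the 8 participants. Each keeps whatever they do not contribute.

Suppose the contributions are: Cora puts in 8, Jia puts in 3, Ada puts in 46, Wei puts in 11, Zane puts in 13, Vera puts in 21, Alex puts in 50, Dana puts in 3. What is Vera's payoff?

Total contributed: 8 + 3 + 46 + 11 + 13 + 21 + 50 + 3 = 155.
Each receives 2.7 × 155 / 8 = 52.31 from the group account.
Vera keeps 58 − 21 = 37, so Vera's payoff is 37 + 52.31 = 89.31.

89.31 tokens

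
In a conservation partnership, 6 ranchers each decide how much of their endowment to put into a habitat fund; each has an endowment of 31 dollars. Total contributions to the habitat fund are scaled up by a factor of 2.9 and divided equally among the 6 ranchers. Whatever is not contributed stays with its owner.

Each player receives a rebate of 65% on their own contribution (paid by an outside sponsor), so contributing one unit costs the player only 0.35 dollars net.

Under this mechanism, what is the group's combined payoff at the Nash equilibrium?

660.30 dollars

With the mechanism, a contributed unit returns (2.9/6) / 0.35 = 1.3810 per unit of net cost to the contributor — now above 1 — so contributing fully is weakly dominant for every player.
At the Nash equilibrium everyone contributes 31. Group total payoff = 6 × (31 × 0.65 + 2.9 × 31) = 660.30.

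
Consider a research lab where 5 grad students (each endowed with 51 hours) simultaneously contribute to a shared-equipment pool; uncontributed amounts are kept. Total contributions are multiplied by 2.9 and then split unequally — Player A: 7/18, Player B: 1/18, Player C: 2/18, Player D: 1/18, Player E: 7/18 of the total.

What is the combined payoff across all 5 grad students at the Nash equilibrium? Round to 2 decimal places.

Player j's private return per contributed unit is 2.9 × (j's share). Contributing is weakly dominant for j when that share is at least 1/2.9 = 0.3448, and contributing 0 is dominant otherwise.
The shares above 0.3448 belong to Player A and Player E, contributing 51 each; the remaining 3 contribute 0. Total contributed: 102.
The shared-equipment pool pays out 2.9 × 102 = 295.80 in total (split across the unequal shares, but the aggregate is all that matters for the group sum).
The 3 free-riders keep 51 each, adding 153. Group total = 153 + 295.80 = 448.80.

448.80 hours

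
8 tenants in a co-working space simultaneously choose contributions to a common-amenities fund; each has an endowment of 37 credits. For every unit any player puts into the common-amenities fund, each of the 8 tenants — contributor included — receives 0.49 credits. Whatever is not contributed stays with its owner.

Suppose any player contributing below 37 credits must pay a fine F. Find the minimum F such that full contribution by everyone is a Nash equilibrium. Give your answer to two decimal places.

Given the others contribute fully, the best deviation is to contribute 0 (any partial contribution still incurs the fine and gives up units whose private return 0.49 is below 1).
Deviating from 37 to 0 saves 37 credits but forfeits the deviator's share of the drop in the common-amenities fund: 0.49 × 37 = 18.13.
So the deviation gain is 37 − 18.13 = 18.87, and the fine must be at least 18.87 credits to wipe it out.

18.87 credits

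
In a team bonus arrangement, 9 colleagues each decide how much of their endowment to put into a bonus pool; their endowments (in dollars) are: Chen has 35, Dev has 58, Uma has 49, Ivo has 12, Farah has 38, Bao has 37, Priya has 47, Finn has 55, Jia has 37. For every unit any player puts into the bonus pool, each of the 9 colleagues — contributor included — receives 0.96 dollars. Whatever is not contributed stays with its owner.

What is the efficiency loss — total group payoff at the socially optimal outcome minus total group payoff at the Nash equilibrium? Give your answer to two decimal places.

The private return per contributed unit is 0.96 < 1 for everyone, so the Nash equilibrium is zero contribution and the group total is Σ E_j = 35 + 58 + 49 + 12 + 38 + 37 + 47 + 55 + 37 = 368.
Each contributed unit returns 8.640 to the group, so the social optimum is full contribution by everyone: group total = 8.640 × 368 = 3179.52.
Efficiency loss = (8.640 − 1) × 368 = 2811.52.

2811.52 dollars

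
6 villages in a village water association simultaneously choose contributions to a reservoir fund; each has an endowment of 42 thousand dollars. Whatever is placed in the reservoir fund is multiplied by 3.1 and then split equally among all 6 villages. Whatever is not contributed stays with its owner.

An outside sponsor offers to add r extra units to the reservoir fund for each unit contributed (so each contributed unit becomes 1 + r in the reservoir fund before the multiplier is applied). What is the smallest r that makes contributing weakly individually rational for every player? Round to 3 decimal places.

0.935

With matching at rate r, one contributed unit becomes (1 + r) in the reservoir fund and returns 3.1 × (1 + r) / 6 to the contributor.
Setting this equal to 1: 1 + r = 6/3.1 = 1.9355.
So the minimum matching rate is r = 1.9355 − 1 = 0.935.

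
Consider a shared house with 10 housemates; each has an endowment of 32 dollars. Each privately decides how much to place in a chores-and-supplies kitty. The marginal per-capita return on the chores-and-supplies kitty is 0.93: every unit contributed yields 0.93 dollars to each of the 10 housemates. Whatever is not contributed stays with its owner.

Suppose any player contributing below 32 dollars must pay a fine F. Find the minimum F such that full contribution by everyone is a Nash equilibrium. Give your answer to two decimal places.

Given the others contribute fully, the best deviation is to contribute 0 (any partial contribution still incurs the fine and gives up units whose private return 0.93 is below 1).
Deviating from 32 to 0 saves 32 dollars but forfeits the deviator's share of the drop in the chores-and-supplies kitty: 0.93 × 32 = 29.76.
So the deviation gain is 32 − 29.76 = 2.24, and the fine must be at least 2.24 dollars to wipe it out.

2.24 dollars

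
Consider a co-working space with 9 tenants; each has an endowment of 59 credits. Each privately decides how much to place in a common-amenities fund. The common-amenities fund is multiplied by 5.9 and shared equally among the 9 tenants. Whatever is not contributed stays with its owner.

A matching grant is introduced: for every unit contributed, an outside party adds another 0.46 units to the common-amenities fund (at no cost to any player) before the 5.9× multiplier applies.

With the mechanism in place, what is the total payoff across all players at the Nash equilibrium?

With the mechanism, a contributed unit returns 5.9 × 1.46 / 9 = 0.9571 per unit of net cost — still below 1 — so contributing 0 remains dominant for every player.
At the Nash equilibrium no one contributes; group total payoff = 9 × 59 = 531.

531.00 credits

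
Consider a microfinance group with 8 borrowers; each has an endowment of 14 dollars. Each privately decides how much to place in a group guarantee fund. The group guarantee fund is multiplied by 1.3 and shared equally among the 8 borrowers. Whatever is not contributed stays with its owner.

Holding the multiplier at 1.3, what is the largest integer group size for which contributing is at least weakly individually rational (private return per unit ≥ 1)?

Private return per unit is 1.3/(group size), which is ≥ 1 whenever the group size is ≤ 1.3.
The largest such integer is 1.

1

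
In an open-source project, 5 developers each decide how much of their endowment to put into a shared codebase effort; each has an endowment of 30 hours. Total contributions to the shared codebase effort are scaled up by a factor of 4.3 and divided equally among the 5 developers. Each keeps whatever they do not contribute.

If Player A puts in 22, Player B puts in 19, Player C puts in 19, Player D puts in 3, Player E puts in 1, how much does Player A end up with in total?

63.04 hours

Total contributed: 22 + 19 + 19 + 3 + 1 = 64.
Each receives 4.3 × 64 / 5 = 55.04 from the shared codebase effort.
Player A keeps 30 − 22 = 8, so Player A's payoff is 8 + 55.04 = 63.04.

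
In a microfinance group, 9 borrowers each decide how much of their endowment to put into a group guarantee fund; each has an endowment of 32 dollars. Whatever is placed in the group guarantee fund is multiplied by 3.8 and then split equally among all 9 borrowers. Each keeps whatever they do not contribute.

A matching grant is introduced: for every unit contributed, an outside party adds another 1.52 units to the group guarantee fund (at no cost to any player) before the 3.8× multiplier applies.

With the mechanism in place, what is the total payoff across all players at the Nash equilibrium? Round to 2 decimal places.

Under the mechanism each unit contributed yields 3.8 × 2.52 / 9 = 1.0640 back to its contributor per unit of net cost, which exceeds 1, making full contribution the dominant choice for everyone.
So the Nash equilibrium is full contribution by all 9; the group earns 3.8 × 2.52 × 288 = 2757.89.

2757.89 dollars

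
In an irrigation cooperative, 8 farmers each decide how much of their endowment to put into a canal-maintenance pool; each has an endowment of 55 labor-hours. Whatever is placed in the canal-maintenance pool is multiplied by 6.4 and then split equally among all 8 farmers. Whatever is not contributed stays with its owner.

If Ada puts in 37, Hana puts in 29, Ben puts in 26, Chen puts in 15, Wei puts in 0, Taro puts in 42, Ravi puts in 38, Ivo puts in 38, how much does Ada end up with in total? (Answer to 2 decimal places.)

Total contributed: 37 + 29 + 26 + 15 + 0 + 42 + 38 + 38 = 225.
Each receives 6.4 × 225 / 8 = 180.00 from the canal-maintenance pool.
Ada keeps 55 − 37 = 18, so Ada's payoff is 18 + 180.00 = 198.00.

198.00 labor-hours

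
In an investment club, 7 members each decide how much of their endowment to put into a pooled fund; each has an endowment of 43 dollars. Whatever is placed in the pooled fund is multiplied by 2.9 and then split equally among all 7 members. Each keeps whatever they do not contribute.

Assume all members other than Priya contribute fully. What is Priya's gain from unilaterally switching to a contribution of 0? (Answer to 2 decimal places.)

Switching from a contribution of 43 to 0 lets Priya keep an extra 43 dollars, but lowers the pooled fund by 43, which costs Priya their own share of that drop: 2.9/7 × 43 = 17.81.
Net gain = 43 − 17.81 = 25.19. The private return per contributed unit (0.4143) is below 1, so free-riding is indeed the best response regardless of what the others do.

25.19 dollars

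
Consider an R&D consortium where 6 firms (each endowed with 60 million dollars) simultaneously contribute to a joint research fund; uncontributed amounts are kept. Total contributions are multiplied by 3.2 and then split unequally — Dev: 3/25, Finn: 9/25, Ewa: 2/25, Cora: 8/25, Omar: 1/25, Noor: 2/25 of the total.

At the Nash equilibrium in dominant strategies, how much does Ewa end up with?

90.72 million dollars

Player j's private return per contributed unit is 3.2 × (j's share). Contributing is weakly dominant for j when that share is at least 1/3.2 = 0.3125, and contributing 0 is dominant otherwise.
Finn and Cora are above the threshold, contributing 60 each; the remaining 4 contribute 0. Total contributed: 120.
Ewa keeps 60 and receives 3.2 × 120 × 2/25 = 30.72 from the joint research fund, for a payoff of 90.72.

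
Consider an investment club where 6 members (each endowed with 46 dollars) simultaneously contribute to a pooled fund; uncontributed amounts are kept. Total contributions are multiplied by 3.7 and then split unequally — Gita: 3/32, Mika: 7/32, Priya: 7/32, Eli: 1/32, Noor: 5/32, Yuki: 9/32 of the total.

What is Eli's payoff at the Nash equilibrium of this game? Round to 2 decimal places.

51.32 dollars

Player j's private return per contributed unit is 3.7 × (j's share). Contributing is weakly dominant for j when that share is at least 1/3.7 = 0.2703, and contributing 0 is dominant otherwise.
Only Yuki (9/32) clears that bar, contributing 46; the remaining 5 contribute 0. Total contributed: 46.
Eli keeps 46 and receives 3.7 × 46 × 1/32 = 5.32 from the pooled fund, for a payoff of 51.32.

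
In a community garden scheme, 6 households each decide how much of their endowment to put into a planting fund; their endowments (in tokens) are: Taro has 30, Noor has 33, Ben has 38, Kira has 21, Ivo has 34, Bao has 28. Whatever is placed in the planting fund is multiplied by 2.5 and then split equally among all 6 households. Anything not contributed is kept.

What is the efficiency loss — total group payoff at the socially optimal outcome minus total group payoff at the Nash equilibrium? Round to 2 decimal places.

The private return per contributed unit is 2.5/6 = 0.4167 < 1 for every player regardless of endowment, so the Nash equilibrium is zero contribution and the group total is Σ E_j = 30 + 33 + 38 + 21 + 34 + 28 = 184.
Each contributed unit returns 2.500 to the group, so the social optimum is full contribution by everyone: group total = 2.500 × 184 = 460.00.
Efficiency loss = (2.500 − 1) × 184 = 276.00.

276.00 tokens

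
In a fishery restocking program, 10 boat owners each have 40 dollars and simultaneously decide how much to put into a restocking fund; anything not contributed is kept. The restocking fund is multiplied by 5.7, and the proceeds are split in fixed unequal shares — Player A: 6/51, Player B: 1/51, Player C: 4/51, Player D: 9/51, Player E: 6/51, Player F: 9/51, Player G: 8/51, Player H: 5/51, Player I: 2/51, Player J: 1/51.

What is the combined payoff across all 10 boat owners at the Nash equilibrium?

776.00 dollars

A player with share s gets back 5.7·s per unit contributed, so full contribution is dominant for anyone with s > 1/5.7 = 0.1754 and zero contribution is dominant for anyone below.
Player D and Player F clear that bar, contributing 40 each; the remaining 8 contribute 0. Total contributed: 80.
The restocking fund pays out 5.7 × 80 = 456.00 in total (split across the unequal shares, but the aggregate is all that matters for the group sum).
The 8 free-riders keep 40 each, adding 320. Group total = 320 + 456.00 = 776.00.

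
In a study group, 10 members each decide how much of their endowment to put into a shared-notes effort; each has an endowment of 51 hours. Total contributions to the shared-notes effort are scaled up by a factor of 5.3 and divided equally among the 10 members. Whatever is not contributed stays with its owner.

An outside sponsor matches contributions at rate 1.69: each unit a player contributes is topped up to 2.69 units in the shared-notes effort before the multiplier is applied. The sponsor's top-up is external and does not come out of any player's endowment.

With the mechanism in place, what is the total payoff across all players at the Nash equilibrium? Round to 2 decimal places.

Under the mechanism each unit contributed yields 5.3 × 2.69 / 10 = 1.4257 back to its contributor per unit of net cost, which exceeds 1, making full contribution the dominant choice for everyone.
At the Nash equilibrium everyone contributes 51. Group total payoff = 5.3 × 2.69 × 510 = 7271.07.

7271.07 hours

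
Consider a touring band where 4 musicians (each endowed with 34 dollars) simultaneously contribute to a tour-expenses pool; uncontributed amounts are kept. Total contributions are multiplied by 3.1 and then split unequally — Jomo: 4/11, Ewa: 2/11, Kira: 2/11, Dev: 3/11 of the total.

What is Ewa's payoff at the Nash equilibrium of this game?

For player j, contributing a unit is worthwhile iff 3.1 × (j's share) ≥ 1, i.e. iff j's share is at least 0.3226.
Jomo alone (share 4/11) is above the threshold, contributing 34; the remaining 3 contribute 0. Total contributed: 34.
Ewa keeps 34 and receives 3.1 × 34 × 2/11 = 19.16 from the tour-expenses pool, for a payoff of 53.16.

53.16 dollars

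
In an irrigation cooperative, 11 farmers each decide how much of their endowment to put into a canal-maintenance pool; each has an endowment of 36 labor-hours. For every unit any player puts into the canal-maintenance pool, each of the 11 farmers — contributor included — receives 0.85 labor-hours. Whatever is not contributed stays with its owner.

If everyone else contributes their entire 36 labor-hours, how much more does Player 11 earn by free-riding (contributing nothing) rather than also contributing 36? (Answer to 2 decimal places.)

Switching from a contribution of 36 to 0 lets Player 11 keep an extra 36 labor-hours, but lowers the canal-maintenance pool by 36, which costs Player 11 their own share of that drop: 0.85 × 36 = 30.60.
Net gain = 36 − 30.60 = 5.40. The private return per contributed unit (0.85) is below 1, so free-riding is indeed the best response regardless of what the others do.

5.40 labor-hours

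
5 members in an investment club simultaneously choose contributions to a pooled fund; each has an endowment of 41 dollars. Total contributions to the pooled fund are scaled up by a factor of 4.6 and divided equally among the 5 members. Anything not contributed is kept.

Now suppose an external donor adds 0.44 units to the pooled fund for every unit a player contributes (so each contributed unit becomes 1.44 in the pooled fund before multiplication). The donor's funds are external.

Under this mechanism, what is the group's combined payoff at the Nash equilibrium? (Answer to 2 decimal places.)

Under the mechanism each unit contributed yields 4.6 × 1.44 / 5 = 1.3248 back to its contributor per unit of net cost, which exceeds 1, making full contribution the dominant choice for everyone.
At the Nash equilibrium everyone contributes 41. Group total payoff = 4.6 × 1.44 × 205 = 1357.92.

1357.92 dollars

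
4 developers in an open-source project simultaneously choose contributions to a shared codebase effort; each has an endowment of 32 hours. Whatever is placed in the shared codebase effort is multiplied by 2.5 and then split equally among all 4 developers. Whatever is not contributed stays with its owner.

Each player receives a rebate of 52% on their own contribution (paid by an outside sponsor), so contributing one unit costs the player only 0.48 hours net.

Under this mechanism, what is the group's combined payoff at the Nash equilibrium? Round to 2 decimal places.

386.56 hours

The effective private return per unit is now (2.5/4) / 0.48 = 1.3021 > 1, so every player's dominant strategy flips to full contribution.
So the Nash equilibrium is full contribution by all 4; the group earns 4 × (32 × 0.52 + 2.5 × 32) = 386.56.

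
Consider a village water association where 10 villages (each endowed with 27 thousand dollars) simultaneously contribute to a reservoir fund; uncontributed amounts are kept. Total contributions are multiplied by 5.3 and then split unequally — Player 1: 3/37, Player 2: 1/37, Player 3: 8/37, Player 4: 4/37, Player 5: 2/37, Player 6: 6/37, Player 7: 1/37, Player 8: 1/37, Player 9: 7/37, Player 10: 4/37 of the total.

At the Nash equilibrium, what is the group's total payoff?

For player j, contributing a unit is worthwhile iff 5.3 × (j's share) ≥ 1, i.e. iff j's share is at least 0.1887.
Player 3 and Player 9 are above the threshold, contributing 27 each; the remaining 8 contribute 0. Total contributed: 54.
The reservoir fund pays out 5.3 × 54 = 286.20 in total (split across the unequal shares, but the aggregate is all that matters for the group sum).
The 8 free-riders keep 27 each, adding 216. Group total = 216 + 286.20 = 502.20.

502.20 thousand dollars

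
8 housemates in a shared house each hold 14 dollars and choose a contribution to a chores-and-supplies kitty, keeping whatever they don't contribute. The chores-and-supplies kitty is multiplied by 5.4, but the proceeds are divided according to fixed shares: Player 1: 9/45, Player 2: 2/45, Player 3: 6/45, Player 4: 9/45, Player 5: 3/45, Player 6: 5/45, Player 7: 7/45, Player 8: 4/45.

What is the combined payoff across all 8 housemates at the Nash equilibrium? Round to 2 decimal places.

A player with share s gets back 5.4·s per unit contributed, so full contribution is dominant for anyone with s > 1/5.4 = 0.1852 and zero contribution is dominant for anyone below.
The shares above 0.1852 belong to Player 1 and Player 4, contributing 14 each; the remaining 6 contribute 0. Total contributed: 28.
The chores-and-supplies kitty pays out 5.4 × 28 = 151.20 in total (split across the unequal shares, but the aggregate is all that matters for the group sum).
The 6 free-riders keep 14 each, adding 84. Group total = 84 + 151.20 = 235.20.

235.20 dollars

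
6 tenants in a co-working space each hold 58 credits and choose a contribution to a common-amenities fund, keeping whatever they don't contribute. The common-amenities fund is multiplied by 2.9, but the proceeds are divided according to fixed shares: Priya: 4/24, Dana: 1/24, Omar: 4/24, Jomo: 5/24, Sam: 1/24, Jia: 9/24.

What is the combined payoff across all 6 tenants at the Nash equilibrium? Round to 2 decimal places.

458.20 credits

For player j, contributing a unit is worthwhile iff 2.9 × (j's share) ≥ 1, i.e. iff j's share is at least 0.3448.
Jia alone (share 9/24) is above the threshold, contributing 58; the remaining 5 contribute 0. Total contributed: 58.
The common-amenities fund pays out 2.9 × 58 = 168.20 in total (split across the unequal shares, but the aggregate is all that matters for the group sum).
The 5 free-riders keep 58 each, adding 290. Group total = 290 + 168.20 = 458.20.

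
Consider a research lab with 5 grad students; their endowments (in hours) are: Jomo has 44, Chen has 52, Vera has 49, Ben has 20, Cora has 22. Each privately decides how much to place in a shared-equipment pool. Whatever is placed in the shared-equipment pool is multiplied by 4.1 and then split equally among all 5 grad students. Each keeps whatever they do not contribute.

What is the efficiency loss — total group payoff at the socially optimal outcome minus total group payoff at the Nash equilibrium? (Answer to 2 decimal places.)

579.70 hours

The private return per contributed unit is 4.1/5 = 0.8200 < 1 for every player regardless of endowment, so the Nash equilibrium is zero contribution and the group total is Σ E_j = 44 + 52 + 49 + 20 + 22 = 187.
Each contributed unit returns 4.100 to the group, so the social optimum is full contribution by everyone: group total = 4.100 × 187 = 766.70.
Efficiency loss = (4.100 − 1) × 187 = 579.70.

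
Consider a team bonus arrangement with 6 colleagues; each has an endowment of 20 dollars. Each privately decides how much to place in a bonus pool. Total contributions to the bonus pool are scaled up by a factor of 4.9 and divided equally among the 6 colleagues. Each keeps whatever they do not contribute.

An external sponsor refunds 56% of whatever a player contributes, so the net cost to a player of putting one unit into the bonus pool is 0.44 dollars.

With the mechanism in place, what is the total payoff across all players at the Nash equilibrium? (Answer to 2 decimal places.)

655.20 dollars

The effective private return per unit is now (4.9/6) / 0.44 = 1.8561 > 1, so every player's dominant strategy flips to full contribution.
At the Nash equilibrium everyone contributes 20. Group total payoff = 6 × (20 × 0.56 + 4.9 × 20) = 655.20.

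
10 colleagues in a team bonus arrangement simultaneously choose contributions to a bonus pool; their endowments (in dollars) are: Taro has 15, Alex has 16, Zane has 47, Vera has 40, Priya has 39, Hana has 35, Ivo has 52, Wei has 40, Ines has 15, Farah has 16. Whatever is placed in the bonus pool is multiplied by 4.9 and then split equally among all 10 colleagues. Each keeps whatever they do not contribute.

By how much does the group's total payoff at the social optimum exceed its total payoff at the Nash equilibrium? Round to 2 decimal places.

1228.50 dollars

The private return per contributed unit is 4.9/10 = 0.4900 < 1 for every player regardless of endowment, so the Nash equilibrium is zero contribution and the group total is Σ E_j = 15 + 16 + 47 + 40 + 39 + 35 + 52 + 40 + 15 + 16 = 315.
Each contributed unit returns 4.900 to the group, so the social optimum is full contribution by everyone: group total = 4.900 × 315 = 1543.50.
Efficiency loss = (4.900 − 1) × 315 = 1228.50.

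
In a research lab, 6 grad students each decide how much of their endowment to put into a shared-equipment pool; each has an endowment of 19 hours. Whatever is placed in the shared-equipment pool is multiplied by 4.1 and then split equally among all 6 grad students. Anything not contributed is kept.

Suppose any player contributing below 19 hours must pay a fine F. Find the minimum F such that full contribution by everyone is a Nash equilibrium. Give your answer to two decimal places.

6.02 hours

Given the others contribute fully, the best deviation is to contribute 0 (any partial contribution still incurs the fine and gives up units whose private return 0.6833 is below 1).
Deviating from 19 to 0 saves 19 hours but forfeits the deviator's share of the drop in the shared-equipment pool: 4.1/6 × 19 = 12.98.
So the deviation gain is 19 − 12.98 = 6.02, and the fine must be at least 6.02 hours to wipe it out.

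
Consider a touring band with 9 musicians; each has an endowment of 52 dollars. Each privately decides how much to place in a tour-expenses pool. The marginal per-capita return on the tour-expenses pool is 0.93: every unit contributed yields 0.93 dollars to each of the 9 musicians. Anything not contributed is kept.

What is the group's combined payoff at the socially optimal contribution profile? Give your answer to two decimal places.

Each contributed unit returns 8.370 to the group as a whole (0.93 to each of 9 players), which exceeds 1, so the social optimum is full contribution: group total = 8.370 × 468 = 3917.16.

3917.16 dollars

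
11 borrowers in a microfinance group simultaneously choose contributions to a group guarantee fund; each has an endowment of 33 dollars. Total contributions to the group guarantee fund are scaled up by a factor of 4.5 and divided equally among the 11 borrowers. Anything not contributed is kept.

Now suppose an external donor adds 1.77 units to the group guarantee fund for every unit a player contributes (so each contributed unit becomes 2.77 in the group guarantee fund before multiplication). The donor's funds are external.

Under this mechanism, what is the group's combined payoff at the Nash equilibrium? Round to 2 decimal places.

With the mechanism, a contributed unit returns 4.5 × 2.77 / 11 = 1.1332 per unit of net cost to the contributor — now above 1 — so contributing fully is weakly dominant for every player.
At the Nash equilibrium everyone contributes 33. Group total payoff = 4.5 × 2.77 × 363 = 4524.80.

4524.80 dollars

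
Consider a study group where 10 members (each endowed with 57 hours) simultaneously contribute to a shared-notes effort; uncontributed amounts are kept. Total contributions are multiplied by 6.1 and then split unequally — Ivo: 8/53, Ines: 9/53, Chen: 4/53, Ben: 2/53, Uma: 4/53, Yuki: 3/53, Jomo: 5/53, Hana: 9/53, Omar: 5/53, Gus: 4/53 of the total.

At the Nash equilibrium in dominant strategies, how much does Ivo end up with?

161.97 hours

A player with share s gets back 6.1·s per unit contributed, so full contribution is dominant for anyone with s > 1/6.1 = 0.1639 and zero contribution is dominant for anyone below.
Ines and Hana clear that bar, contributing 57 each; the remaining 8 contribute 0. Total contributed: 114.
Ivo keeps 57 and receives 6.1 × 114 × 8/53 = 104.97 from the shared-notes effort, for a payoff of 161.97.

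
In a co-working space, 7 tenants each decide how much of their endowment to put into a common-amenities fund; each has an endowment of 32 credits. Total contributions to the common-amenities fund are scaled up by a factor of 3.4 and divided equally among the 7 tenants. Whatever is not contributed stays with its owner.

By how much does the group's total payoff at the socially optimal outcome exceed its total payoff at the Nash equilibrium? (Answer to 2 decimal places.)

537.60 credits

Each contributed unit returns 3.4/7 = 0.4857 to its contributor — below 1 — so contributing 0 is dominant for every player. At the Nash equilibrium everyone keeps their 32, and the group total is 7 × 32 = 224.
Each contributed unit returns 3.400 to the group as a whole (0.4857 to each of 7 players), which exceeds 1, so the social optimum is full contribution: group total = 3.400 × 224 = 761.60.
Efficiency loss = 761.60 − 224 = 537.60.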